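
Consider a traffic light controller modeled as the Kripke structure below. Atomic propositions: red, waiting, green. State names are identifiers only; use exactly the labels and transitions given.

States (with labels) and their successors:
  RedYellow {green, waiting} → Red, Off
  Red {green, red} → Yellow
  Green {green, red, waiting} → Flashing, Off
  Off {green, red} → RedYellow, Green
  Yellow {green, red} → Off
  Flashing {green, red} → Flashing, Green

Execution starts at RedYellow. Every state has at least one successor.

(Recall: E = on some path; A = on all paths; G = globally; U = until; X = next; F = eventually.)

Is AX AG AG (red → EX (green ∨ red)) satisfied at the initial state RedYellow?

States satisfying AG AG (red → EX (green ∨ red)): {RedYellow, Red, Green, Off, Yellow, Flashing}.
States satisfying AX AG AG (red → EX (green ∨ red)): {RedYellow, Red, Green, Off, Yellow, Flashing}.
RedYellow ∈ Sat(AX AG AG (red → EX (green ∨ red))).

Satisfied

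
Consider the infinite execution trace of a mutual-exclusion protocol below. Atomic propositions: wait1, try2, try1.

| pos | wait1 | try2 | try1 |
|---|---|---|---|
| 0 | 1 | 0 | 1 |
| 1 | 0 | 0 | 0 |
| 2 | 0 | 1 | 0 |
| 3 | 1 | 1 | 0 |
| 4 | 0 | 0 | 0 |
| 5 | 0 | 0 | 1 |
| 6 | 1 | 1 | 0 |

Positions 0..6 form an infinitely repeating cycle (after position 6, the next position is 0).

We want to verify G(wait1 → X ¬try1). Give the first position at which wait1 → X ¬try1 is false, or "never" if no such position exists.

6

Check wait1 → X ¬try1 at each position in order: 0 ✓, 1 ✓, 2 ✓, 3 ✓, 4 ✓, 5 ✓.
At position 6 the labels are {try2, wait1} and the next position 0 has {try1, wait1}, so wait1 → X ¬try1 is false there. This is the first violation.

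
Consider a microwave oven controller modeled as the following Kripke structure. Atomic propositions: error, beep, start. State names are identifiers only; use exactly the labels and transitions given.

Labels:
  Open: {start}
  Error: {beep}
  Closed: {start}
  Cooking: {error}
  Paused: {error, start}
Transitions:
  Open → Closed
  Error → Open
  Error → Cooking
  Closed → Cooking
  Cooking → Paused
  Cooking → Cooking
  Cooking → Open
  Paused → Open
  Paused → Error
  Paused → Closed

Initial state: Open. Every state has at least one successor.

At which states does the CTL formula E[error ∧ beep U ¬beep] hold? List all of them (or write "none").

{Open, Closed, Cooking, Paused}

States satisfying error ∧ beep: ∅.
States satisfying ¬beep: {Open, Closed, Cooking, Paused}.
States satisfying E[error ∧ beep U ¬beep]: {Open, Closed, Cooking, Paused}.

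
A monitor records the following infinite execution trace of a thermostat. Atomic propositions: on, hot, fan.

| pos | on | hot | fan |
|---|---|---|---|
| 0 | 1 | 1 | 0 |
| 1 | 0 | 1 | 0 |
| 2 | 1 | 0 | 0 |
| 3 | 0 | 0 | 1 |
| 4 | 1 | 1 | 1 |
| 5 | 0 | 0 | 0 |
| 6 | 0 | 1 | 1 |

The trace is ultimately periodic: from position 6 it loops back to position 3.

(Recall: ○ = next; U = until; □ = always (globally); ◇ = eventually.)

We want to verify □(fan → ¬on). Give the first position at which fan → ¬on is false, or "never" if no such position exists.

Check fan → ¬on at each position in order: 0 ✓, 1 ✓, 2 ✓, 3 ✓.
At position 4 the labels are {fan, hot, on}, so fan → ¬on is false there. This is the first violation.

4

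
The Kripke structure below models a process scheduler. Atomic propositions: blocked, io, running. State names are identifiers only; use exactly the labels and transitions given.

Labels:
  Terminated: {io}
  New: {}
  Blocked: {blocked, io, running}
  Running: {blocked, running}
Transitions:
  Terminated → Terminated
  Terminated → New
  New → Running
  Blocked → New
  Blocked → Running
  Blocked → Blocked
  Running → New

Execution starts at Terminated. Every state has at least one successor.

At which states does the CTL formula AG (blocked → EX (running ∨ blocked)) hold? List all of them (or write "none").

none

States satisfying blocked → EX (running ∨ blocked): {Terminated, New, Blocked}.
States satisfying AG (blocked → EX (running ∨ blocked)): ∅.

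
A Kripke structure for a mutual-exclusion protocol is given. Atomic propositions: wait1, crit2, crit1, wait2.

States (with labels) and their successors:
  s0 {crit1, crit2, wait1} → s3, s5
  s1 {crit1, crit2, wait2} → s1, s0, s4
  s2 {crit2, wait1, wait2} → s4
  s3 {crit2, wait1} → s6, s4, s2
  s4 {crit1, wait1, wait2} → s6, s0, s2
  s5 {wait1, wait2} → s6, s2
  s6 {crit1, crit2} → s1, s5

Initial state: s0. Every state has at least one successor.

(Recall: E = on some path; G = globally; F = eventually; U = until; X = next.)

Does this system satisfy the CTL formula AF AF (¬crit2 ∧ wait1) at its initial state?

States satisfying AF (¬crit2 ∧ wait1): {s2, s4, s5}.
States satisfying AF AF (¬crit2 ∧ wait1): {s2, s4, s5}.
There is a path from s0 along which AF (¬crit2 ∧ wait1) never holds.
s0 ∉ Sat(AF AF (¬crit2 ∧ wait1)).

No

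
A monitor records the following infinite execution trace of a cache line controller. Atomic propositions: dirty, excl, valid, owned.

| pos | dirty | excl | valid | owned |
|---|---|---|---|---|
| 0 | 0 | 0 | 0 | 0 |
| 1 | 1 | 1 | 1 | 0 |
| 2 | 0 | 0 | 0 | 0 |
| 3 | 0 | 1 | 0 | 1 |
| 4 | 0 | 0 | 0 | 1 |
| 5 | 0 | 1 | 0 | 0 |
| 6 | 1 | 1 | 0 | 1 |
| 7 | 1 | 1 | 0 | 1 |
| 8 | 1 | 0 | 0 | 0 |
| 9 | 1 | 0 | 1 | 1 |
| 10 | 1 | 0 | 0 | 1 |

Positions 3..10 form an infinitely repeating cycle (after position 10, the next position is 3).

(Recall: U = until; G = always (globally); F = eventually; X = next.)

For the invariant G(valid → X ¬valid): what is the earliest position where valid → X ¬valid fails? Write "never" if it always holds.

never

valid → X ¬valid holds at every position 0..10, and those are all the positions the trace ever visits, so the invariant G(valid → X ¬valid) is never violated.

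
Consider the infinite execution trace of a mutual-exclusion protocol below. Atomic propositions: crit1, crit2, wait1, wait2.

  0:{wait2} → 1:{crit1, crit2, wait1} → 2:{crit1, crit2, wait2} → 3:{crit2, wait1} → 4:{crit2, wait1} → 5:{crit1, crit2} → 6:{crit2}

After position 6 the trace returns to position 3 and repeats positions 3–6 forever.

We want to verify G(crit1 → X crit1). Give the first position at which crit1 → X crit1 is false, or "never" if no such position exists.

Check crit1 → X crit1 at each position in order: 0 ✓, 1 ✓.
At position 2 the labels are {crit1, crit2, wait2} and the next position 3 has {crit2, wait1}, so crit1 → X crit1 is false there. This is the first violation.

2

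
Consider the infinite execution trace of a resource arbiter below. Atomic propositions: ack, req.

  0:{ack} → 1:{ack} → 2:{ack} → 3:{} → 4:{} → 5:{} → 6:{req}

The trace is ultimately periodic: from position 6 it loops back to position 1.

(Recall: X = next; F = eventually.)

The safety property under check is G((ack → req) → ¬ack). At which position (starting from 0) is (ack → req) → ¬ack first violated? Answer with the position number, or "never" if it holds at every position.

never

(ack → req) → ¬ack holds at every position 0..6, and those are all the positions the trace ever visits, so the invariant G((ack → req) → ¬ack) is never violated.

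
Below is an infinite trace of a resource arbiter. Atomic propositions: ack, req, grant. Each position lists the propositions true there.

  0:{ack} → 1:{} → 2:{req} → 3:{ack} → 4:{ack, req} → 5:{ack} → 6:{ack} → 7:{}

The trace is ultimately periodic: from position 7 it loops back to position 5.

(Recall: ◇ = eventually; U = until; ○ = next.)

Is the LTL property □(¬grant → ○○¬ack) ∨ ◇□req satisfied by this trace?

¬grant → ○○¬ack must hold at every position from 0 onward. It fails at position 1, so □(¬grant → ○○¬ack) is false.
Positions where ¬grant holds: 0, 1, 2, 3, 4, 5, 6, 7.
Check ○○¬ack at each: 0→ok, 1→fails, 2→fails, 3→fails, 4→fails, 5→ok, 6→fails, 7→fails.
□req is false at every position 0..7, so it never becomes true and ◇□req fails.
At position 0: □(¬grant → ○○¬ack) is false; ◇□req is false; so □(¬grant → ○○¬ack) ∨ ◇□req is false.

No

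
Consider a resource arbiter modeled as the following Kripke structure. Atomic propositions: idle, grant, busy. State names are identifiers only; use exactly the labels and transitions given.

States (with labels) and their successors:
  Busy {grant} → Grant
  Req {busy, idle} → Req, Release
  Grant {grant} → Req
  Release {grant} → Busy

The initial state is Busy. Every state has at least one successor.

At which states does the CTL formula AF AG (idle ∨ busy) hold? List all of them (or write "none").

none

States satisfying AG (idle ∨ busy): ∅.
States satisfying AF AG (idle ∨ busy): ∅.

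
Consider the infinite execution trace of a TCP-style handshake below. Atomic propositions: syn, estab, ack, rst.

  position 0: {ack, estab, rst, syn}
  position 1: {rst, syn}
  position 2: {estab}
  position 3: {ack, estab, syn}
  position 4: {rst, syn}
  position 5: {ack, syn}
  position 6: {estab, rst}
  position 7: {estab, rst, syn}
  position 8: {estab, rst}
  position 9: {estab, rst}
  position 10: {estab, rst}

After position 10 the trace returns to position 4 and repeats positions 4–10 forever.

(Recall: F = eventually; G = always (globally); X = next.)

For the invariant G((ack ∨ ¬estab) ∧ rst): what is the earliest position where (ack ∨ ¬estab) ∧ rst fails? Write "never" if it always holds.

Check (ack ∨ ¬estab) ∧ rst at each position in order: 0 ✓, 1 ✓.
At position 2 the labels are {estab}, so (ack ∨ ¬estab) ∧ rst is false there. This is the first violation.

2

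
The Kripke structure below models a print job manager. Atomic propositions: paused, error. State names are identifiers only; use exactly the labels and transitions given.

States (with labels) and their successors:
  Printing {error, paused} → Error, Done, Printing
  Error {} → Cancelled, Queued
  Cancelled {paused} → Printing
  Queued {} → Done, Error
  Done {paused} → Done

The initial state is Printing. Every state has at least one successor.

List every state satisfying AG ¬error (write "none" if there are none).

{Done}

States satisfying ¬error: {Error, Cancelled, Queued, Done}.
States satisfying AG ¬error: {Done}.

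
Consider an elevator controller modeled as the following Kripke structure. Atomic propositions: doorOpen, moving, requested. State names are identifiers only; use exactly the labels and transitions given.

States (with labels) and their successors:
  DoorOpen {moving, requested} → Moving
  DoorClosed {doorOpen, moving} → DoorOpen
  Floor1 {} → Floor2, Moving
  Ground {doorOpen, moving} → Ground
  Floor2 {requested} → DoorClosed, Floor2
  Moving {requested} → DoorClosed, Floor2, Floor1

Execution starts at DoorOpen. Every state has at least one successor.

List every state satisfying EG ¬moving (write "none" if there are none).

{Floor1, Floor2, Moving}

States satisfying ¬moving: {Floor1, Floor2, Moving}.
States satisfying EG ¬moving: {Floor1, Floor2, Moving}.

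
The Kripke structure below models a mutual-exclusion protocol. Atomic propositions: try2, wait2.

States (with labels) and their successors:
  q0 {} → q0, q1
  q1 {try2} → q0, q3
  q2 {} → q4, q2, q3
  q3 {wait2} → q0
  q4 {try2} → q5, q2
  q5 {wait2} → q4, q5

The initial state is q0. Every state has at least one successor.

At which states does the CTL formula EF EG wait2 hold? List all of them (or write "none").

States satisfying EG wait2: {q5}.
States satisfying EF EG wait2: {q2, q4, q5}.

{q2, q4, q5}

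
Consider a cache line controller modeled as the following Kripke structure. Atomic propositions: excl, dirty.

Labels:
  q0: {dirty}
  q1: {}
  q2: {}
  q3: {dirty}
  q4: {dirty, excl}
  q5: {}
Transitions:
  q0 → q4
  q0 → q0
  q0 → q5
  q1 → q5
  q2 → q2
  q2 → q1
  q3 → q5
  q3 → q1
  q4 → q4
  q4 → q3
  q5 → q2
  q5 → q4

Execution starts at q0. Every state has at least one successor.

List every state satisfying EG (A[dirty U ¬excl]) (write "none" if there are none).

{q0, q1, q2, q3, q5}

States satisfying A[dirty U ¬excl]: {q0, q1, q2, q3, q5}.
States satisfying EG (A[dirty U ¬excl]): {q0, q1, q2, q3, q5}.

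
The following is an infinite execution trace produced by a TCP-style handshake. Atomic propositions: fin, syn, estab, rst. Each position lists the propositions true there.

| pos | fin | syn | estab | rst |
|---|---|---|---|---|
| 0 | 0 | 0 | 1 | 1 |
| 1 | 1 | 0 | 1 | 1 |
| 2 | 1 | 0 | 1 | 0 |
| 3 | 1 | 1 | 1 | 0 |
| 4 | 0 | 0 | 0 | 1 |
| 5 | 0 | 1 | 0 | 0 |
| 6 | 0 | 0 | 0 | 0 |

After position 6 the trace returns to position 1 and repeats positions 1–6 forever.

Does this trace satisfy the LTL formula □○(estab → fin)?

○(estab → fin) holds at every position 0..6, and those are all positions ever visited, so □○(estab → fin) holds.

Holds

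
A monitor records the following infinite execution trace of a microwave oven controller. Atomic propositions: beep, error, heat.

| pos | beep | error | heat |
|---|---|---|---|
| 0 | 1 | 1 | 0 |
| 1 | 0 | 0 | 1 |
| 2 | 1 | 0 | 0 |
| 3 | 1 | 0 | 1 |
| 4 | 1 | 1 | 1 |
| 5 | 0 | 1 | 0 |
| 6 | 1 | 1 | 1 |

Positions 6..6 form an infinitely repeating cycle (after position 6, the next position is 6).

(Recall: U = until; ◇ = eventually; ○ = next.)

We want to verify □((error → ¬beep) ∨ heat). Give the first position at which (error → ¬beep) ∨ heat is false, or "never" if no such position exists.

0

At position 0 the labels are {beep, error}, so (error → ¬beep) ∨ heat is false there. This is the first violation.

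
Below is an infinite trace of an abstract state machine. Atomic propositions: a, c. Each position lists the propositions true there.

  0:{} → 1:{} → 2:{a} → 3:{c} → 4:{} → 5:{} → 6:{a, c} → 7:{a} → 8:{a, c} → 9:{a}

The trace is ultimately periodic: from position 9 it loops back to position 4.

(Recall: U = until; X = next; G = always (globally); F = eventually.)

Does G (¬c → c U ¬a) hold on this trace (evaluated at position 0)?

¬c → c U ¬a must hold at every position from 0 onward. It fails at position 2, so G (¬c → c U ¬a) is false.
Positions where ¬c holds: 0, 1, 2, 4, 5, 7, 9.
Check c U ¬a at each: 0→ok, 1→ok, 2→fails, 4→ok, 5→ok, 7→fails, 9→fails.

Violated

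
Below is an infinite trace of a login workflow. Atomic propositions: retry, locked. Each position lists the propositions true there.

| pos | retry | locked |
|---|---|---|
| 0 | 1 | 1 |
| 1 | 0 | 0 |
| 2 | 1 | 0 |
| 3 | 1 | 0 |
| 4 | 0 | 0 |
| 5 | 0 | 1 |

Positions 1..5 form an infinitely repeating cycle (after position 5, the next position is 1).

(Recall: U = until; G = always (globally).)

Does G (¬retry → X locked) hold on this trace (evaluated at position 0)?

Violated

¬retry → X locked must hold at every position from 0 onward. It fails at position 1, so G (¬retry → X locked) is false.
Positions where ¬retry holds: 1, 4, 5.
Check X locked at each: 1→fails, 4→ok, 5→fails.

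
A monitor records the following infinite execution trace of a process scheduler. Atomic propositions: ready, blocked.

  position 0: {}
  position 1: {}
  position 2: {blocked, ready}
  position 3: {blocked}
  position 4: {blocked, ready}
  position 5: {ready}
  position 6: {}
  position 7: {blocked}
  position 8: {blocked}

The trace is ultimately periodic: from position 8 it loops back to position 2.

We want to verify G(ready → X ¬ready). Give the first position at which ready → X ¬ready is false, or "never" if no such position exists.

4

Check ready → X ¬ready at each position in order: 0 ✓, 1 ✓, 2 ✓, 3 ✓.
At position 4 the labels are {blocked, ready} and the next position 5 has {ready}, so ready → X ¬ready is false there. This is the first violation.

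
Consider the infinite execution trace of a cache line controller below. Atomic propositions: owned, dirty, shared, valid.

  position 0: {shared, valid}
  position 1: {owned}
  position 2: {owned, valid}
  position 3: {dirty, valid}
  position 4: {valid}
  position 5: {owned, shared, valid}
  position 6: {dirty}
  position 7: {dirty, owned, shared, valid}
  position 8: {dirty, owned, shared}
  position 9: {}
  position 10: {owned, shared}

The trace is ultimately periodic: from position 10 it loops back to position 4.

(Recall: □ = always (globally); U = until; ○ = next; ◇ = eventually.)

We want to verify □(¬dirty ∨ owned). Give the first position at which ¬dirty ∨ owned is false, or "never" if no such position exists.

3

Check ¬dirty ∨ owned at each position in order: 0 ✓, 1 ✓, 2 ✓.
At position 3 the labels are {dirty, valid}, so ¬dirty ∨ owned is false there. This is the first violation.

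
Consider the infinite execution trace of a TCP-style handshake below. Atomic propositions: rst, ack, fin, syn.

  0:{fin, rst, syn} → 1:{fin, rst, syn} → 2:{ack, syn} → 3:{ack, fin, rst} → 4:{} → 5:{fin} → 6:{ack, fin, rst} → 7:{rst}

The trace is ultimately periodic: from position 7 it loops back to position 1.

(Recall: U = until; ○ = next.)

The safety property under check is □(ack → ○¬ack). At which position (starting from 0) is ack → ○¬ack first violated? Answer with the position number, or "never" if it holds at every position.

Check ack → ○¬ack at each position in order: 0 ✓, 1 ✓.
At position 2 the labels are {ack, syn} and the next position 3 has {ack, fin, rst}, so ack → ○¬ack is false there. This is the first violation.

2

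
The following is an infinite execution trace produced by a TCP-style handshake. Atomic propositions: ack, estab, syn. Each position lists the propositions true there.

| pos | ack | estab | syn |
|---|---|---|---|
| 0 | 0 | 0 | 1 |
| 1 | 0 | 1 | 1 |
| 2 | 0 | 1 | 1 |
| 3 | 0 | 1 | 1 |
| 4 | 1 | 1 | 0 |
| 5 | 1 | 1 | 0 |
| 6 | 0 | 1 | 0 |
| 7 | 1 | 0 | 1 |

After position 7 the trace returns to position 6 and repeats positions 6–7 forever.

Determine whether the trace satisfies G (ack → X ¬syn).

Yes

ack → X ¬syn holds at every position 0..7, and those are all positions ever visited, so G (ack → X ¬syn) holds.
Positions where ack holds: 4, 5, 7.
Check X ¬syn at each: 4→ok, 5→ok, 7→ok.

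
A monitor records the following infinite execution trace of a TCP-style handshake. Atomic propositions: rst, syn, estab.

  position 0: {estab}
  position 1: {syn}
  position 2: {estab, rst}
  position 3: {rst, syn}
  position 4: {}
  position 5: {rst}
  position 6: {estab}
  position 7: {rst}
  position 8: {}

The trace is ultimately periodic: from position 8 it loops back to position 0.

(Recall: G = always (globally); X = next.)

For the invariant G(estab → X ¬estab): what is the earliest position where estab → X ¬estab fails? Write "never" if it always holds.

never

estab → X ¬estab holds at every position 0..8, and those are all the positions the trace ever visits, so the invariant G(estab → X ¬estab) is never violated.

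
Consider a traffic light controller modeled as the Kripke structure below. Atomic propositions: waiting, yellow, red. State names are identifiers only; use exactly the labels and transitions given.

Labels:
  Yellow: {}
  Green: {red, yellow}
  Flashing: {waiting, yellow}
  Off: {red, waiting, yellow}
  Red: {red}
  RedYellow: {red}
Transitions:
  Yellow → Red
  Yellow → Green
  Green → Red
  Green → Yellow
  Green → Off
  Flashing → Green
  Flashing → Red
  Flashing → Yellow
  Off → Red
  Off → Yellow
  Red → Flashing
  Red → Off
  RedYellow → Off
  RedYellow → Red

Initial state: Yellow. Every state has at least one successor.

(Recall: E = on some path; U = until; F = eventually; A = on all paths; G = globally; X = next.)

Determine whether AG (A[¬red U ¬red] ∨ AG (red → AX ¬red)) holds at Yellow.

Does not hold

States satisfying A[¬red U ¬red] ∨ AG (red → AX ¬red): {Yellow, Flashing}.
States satisfying AG (A[¬red U ¬red] ∨ AG (red → AX ¬red)): ∅.
Green is reachable from Yellow and violates A[¬red U ¬red] ∨ AG (red → AX ¬red), so AG fails at Yellow.
Yellow ∉ Sat(AG (A[¬red U ¬red] ∨ AG (red → AX ¬red))).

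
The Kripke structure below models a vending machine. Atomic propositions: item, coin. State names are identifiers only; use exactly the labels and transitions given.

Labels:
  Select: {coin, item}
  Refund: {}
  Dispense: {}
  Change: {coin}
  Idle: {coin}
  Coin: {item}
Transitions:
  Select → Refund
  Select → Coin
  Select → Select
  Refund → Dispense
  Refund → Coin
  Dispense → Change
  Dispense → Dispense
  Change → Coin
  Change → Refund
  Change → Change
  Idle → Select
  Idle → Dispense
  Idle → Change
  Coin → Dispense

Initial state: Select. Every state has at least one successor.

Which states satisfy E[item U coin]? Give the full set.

States satisfying item: {Select, Coin}.
States satisfying coin: {Select, Change, Idle}.
States satisfying E[item U coin]: {Select, Change, Idle}.

{Select, Change, Idle}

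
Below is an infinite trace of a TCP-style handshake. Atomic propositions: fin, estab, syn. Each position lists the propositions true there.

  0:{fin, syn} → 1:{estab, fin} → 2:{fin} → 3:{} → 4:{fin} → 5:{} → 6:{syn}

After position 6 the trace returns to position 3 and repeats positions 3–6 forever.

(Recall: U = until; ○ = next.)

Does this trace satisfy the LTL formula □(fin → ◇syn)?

Holds

fin → ◇syn holds at every position 0..6, and those are all positions ever visited, so □(fin → ◇syn) holds.
Positions where fin holds: 0, 1, 2, 4.
Check ◇syn at each: 0→ok, 1→ok, 2→ok, 4→ok.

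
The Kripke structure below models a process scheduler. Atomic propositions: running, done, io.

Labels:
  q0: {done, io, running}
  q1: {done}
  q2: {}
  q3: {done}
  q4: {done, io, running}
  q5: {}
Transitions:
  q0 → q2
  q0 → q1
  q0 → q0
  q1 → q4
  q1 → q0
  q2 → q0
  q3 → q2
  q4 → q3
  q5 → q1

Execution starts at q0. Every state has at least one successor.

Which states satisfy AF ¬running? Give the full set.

States satisfying ¬running: {q1, q2, q3, q5}.
States satisfying AF ¬running: {q1, q2, q3, q4, q5}.

{q1, q2, q3, q4, q5}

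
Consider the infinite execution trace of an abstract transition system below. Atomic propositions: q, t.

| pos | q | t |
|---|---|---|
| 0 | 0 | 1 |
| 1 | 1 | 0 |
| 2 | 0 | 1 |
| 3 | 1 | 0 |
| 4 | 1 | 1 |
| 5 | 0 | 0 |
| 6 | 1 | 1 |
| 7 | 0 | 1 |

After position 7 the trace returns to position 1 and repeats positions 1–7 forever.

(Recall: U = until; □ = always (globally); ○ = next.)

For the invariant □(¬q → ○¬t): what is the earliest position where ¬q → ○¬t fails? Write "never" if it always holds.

5

Check ¬q → ○¬t at each position in order: 0 ✓, 1 ✓, 2 ✓, 3 ✓, 4 ✓.
At position 5 the labels are {} and the next position 6 has {q, t}, so ¬q → ○¬t is false there. This is the first violation.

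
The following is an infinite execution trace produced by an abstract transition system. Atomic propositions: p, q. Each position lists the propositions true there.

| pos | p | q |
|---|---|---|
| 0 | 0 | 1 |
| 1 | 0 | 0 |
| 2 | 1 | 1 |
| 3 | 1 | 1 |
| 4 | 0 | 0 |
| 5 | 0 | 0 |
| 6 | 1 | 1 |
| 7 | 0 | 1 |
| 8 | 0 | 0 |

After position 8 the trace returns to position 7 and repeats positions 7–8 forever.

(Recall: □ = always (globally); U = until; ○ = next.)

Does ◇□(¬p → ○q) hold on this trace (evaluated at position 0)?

No

□(¬p → ○q) is false at every position 0..8, so it never becomes true and ◇□(¬p → ○q) fails.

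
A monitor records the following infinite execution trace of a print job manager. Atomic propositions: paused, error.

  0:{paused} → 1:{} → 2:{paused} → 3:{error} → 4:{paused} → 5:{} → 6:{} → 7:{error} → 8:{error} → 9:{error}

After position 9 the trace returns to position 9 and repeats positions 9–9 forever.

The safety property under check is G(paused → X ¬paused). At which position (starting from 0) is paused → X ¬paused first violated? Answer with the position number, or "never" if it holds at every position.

paused → X ¬paused holds at every position 0..9, and those are all the positions the trace ever visits, so the invariant G(paused → X ¬paused) is never violated.

never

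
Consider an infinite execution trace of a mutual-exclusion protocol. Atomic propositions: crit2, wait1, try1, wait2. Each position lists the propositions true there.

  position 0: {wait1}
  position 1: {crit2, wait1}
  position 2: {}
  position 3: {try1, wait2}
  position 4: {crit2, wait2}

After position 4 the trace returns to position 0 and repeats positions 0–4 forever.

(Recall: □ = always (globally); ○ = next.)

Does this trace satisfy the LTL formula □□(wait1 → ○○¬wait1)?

□(wait1 → ○○¬wait1) holds at every position 0..4, and those are all positions ever visited, so □□(wait1 → ○○¬wait1) holds.

Yes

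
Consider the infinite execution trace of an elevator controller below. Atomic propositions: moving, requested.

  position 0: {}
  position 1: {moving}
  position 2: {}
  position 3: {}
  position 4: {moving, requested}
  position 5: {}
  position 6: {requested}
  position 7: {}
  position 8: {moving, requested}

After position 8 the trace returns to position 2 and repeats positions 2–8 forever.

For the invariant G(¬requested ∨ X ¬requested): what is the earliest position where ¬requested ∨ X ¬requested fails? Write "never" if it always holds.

never

¬requested ∨ X ¬requested holds at every position 0..8, and those are all the positions the trace ever visits, so the invariant G(¬requested ∨ X ¬requested) is never violated.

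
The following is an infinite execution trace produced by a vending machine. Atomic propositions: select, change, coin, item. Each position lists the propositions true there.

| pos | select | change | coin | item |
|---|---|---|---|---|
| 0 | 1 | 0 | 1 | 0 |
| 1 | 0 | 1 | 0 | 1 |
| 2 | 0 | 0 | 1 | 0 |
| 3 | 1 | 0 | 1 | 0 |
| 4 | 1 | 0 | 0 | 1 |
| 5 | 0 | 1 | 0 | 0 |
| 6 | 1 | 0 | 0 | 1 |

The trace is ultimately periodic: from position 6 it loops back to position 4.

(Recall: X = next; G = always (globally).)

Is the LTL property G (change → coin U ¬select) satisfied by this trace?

Satisfied

change → coin U ¬select holds at every position 0..6, and those are all positions ever visited, so G (change → coin U ¬select) holds.
Positions where change holds: 1, 5.
Check coin U ¬select at each: 1→ok, 5→ok.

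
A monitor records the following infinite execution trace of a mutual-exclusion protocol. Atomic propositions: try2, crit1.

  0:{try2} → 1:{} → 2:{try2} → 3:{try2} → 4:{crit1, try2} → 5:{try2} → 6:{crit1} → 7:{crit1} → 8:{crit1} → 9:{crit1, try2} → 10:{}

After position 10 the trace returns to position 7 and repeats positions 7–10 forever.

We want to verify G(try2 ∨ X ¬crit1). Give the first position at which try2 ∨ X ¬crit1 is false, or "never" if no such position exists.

Check try2 ∨ X ¬crit1 at each position in order: 0 ✓, 1 ✓, 2 ✓, 3 ✓, 4 ✓, 5 ✓.
At position 6 the labels are {crit1} and the next position 7 has {crit1}, so try2 ∨ X ¬crit1 is false there. This is the first violation.

6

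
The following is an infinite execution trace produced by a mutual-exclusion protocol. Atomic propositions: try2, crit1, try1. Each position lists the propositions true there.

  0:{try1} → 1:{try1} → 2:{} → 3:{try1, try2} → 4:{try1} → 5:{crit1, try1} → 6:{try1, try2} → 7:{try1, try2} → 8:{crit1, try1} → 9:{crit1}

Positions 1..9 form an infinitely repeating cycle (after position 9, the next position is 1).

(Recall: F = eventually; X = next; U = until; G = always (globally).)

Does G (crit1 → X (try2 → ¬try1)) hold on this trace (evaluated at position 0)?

No

crit1 → X (try2 → ¬try1) must hold at every position from 0 onward. It fails at position 5, so G (crit1 → X (try2 → ¬try1)) is false.
Positions where crit1 holds: 5, 8, 9.
Check X (try2 → ¬try1) at each: 5→fails, 8→ok, 9→ok.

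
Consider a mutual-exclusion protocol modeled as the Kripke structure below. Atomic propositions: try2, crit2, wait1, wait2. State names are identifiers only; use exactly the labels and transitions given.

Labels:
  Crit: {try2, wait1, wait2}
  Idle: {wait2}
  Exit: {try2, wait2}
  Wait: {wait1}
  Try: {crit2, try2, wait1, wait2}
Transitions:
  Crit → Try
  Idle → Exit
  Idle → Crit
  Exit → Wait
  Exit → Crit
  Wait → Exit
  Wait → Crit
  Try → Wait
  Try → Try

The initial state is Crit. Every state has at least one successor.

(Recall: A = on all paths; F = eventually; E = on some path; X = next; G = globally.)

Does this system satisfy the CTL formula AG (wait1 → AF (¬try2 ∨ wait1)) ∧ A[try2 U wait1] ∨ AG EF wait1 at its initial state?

Yes

States satisfying wait1 → AF (¬try2 ∨ wait1): {Crit, Idle, Exit, Wait, Try}.
States satisfying AG (wait1 → AF (¬try2 ∨ wait1)): {Crit, Idle, Exit, Wait, Try}.
States satisfying try2: {Crit, Exit, Try}.
States satisfying wait1: {Crit, Wait, Try}.
States satisfying A[try2 U wait1]: {Crit, Exit, Wait, Try}.
States satisfying AG (wait1 → AF (¬try2 ∨ wait1)) ∧ A[try2 U wait1]: {Crit, Exit, Wait, Try}.
States satisfying EF wait1: {Crit, Idle, Exit, Wait, Try}.
States satisfying AG EF wait1: {Crit, Idle, Exit, Wait, Try}.
States satisfying AG (wait1 → AF (¬try2 ∨ wait1)) ∧ A[try2 U wait1] ∨ AG EF wait1: {Crit, Idle, Exit, Wait, Try}.
Crit ∈ Sat(AG (wait1 → AF (¬try2 ∨ wait1)) ∧ A[try2 U wait1] ∨ AG EF wait1).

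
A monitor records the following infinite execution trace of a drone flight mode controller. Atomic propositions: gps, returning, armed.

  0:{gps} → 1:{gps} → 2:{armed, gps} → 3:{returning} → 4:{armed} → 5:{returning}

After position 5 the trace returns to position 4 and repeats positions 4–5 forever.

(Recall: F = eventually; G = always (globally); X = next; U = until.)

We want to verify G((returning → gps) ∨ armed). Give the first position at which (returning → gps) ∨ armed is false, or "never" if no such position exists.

Check (returning → gps) ∨ armed at each position in order: 0 ✓, 1 ✓, 2 ✓.
At position 3 the labels are {returning}, so (returning → gps) ∨ armed is false there. This is the first violation.

3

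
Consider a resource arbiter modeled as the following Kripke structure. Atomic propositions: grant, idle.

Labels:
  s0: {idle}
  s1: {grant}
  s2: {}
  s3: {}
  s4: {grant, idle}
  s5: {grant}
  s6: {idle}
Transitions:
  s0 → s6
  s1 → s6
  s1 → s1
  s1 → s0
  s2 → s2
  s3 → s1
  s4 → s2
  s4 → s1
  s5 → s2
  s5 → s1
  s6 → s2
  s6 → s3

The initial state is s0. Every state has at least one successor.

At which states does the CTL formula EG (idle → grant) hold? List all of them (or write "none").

States satisfying idle → grant: {s1, s2, s3, s4, s5}.
States satisfying EG (idle → grant): {s1, s2, s3, s4, s5}.

{s1, s2, s3, s4, s5}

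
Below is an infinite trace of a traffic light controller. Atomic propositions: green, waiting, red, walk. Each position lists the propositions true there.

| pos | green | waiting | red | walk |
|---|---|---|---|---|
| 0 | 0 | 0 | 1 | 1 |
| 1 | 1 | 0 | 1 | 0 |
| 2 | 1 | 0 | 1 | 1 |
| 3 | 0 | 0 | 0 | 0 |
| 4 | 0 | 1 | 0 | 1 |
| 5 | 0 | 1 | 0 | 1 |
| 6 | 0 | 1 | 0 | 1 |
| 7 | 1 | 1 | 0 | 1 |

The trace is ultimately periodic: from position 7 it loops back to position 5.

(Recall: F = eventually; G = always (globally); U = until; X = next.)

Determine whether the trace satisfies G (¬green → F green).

¬green → F green holds at every position 0..7, and those are all positions ever visited, so G (¬green → F green) holds.
Positions where ¬green holds: 0, 3, 4, 5, 6.
Check F green at each: 0→ok, 3→ok, 4→ok, 5→ok, 6→ok.

Holds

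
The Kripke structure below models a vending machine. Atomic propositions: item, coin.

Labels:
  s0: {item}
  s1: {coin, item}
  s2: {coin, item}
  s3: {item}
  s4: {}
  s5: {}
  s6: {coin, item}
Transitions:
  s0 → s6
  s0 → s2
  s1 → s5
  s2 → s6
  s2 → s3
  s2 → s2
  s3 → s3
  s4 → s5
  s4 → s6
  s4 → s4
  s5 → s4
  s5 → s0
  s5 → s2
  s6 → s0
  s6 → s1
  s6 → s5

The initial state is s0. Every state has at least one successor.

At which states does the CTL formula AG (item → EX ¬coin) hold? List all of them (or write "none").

{s3}

States satisfying item → EX ¬coin: {s1, s2, s3, s4, s5, s6}.
States satisfying AG (item → EX ¬coin): {s3}.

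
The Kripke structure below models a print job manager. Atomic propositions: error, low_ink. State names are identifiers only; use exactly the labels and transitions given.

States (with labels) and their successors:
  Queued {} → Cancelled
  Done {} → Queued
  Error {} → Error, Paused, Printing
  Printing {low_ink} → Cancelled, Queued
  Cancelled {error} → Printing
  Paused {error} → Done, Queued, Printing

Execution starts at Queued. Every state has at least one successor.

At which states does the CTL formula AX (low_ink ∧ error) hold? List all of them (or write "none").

States satisfying low_ink ∧ error: ∅.
States satisfying AX (low_ink ∧ error): ∅.

none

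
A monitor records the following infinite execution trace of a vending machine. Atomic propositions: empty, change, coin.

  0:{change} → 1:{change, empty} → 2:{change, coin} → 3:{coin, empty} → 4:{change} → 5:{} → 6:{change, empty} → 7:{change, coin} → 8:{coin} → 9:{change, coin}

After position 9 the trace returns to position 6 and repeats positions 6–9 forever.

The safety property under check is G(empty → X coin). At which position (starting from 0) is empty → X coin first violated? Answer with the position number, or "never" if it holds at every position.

3

Check empty → X coin at each position in order: 0 ✓, 1 ✓, 2 ✓.
At position 3 the labels are {coin, empty} and the next position 4 has {change}, so empty → X coin is false there. This is the first violation.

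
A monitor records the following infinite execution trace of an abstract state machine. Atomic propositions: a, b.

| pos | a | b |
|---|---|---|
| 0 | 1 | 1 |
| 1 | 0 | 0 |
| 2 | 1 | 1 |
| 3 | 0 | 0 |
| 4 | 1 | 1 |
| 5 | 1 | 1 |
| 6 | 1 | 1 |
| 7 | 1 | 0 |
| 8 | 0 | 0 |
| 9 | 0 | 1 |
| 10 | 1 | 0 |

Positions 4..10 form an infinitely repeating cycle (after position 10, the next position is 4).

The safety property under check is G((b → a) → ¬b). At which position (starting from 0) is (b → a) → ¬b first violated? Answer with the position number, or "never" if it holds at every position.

0

At position 0 the labels are {a, b}, so (b → a) → ¬b is false there. This is the first violation.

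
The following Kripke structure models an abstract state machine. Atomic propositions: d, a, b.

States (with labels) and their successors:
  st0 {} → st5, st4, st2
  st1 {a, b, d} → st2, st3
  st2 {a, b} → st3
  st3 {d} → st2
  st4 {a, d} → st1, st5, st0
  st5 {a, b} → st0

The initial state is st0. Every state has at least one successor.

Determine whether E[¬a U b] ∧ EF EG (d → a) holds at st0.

States satisfying ¬a: {st0, st3}.
States satisfying b: {st1, st2, st5}.
States satisfying E[¬a U b]: {st0, st1, st2, st3, st5}.
States satisfying EG (d → a): {st0, st4, st5}.
States satisfying EF EG (d → a): {st0, st4, st5}.
States satisfying E[¬a U b] ∧ EF EG (d → a): {st0, st5}.
st0 ∈ Sat(E[¬a U b] ∧ EF EG (d → a)).

Yes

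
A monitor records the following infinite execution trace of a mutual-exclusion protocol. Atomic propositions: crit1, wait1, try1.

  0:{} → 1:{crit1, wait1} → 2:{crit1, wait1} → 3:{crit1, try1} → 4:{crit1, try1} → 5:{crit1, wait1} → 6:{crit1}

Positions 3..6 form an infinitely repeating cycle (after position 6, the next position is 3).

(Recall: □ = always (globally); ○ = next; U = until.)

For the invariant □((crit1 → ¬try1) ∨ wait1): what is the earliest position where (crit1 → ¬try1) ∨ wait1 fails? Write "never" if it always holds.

Check (crit1 → ¬try1) ∨ wait1 at each position in order: 0 ✓, 1 ✓, 2 ✓.
At position 3 the labels are {crit1, try1}, so (crit1 → ¬try1) ∨ wait1 is false there. This is the first violation.

3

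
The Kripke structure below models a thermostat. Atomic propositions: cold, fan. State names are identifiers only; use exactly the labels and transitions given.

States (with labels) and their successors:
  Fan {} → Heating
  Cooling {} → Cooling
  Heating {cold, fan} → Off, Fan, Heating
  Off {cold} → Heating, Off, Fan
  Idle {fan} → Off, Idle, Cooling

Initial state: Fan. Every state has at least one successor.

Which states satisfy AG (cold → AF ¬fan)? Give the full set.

States satisfying cold → AF ¬fan: {Fan, Cooling, Off, Idle}.
States satisfying AG (cold → AF ¬fan): {Cooling}.

{Cooling}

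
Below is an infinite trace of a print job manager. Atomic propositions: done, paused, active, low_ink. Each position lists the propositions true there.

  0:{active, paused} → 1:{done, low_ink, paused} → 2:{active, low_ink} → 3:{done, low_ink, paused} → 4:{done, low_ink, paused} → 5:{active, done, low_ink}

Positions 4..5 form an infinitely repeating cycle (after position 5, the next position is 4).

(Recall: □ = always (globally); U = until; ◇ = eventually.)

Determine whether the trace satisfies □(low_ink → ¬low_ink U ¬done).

Violated

low_ink → ¬low_ink U ¬done must hold at every position from 0 onward. It fails at position 1, so □(low_ink → ¬low_ink U ¬done) is false.
Positions where low_ink holds: 1, 2, 3, 4, 5.
Check ¬low_ink U ¬done at each: 1→fails, 2→ok, 3→fails, 4→fails, 5→fails.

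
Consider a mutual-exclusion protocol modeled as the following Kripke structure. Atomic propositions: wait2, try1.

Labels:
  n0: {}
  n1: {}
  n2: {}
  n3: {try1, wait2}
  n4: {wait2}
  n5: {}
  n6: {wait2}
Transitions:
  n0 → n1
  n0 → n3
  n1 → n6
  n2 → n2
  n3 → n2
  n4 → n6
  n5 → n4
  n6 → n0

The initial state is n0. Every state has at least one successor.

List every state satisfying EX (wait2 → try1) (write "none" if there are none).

{n0, n2, n3, n6}

States satisfying wait2 → try1: {n0, n1, n2, n3, n5}.
States satisfying EX (wait2 → try1): {n0, n2, n3, n6}.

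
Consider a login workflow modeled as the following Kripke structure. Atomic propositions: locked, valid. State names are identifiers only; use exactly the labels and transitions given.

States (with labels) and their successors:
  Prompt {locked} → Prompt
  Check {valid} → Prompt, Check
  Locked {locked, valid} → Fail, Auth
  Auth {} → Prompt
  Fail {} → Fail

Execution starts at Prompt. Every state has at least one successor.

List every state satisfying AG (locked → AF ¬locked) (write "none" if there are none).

{Fail}

States satisfying locked → AF ¬locked: {Check, Locked, Auth, Fail}.
States satisfying AG (locked → AF ¬locked): {Fail}.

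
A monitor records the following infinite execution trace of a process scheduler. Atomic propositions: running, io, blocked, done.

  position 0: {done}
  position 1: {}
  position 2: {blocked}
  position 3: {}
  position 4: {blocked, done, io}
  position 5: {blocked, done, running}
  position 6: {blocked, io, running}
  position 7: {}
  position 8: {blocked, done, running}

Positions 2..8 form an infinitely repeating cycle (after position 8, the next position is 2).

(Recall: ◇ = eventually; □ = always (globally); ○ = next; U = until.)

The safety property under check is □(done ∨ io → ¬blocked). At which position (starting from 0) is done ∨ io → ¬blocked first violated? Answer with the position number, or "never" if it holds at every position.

Check done ∨ io → ¬blocked at each position in order: 0 ✓, 1 ✓, 2 ✓, 3 ✓.
At position 4 the labels are {blocked, done, io}, so done ∨ io → ¬blocked is false there. This is the first violation.

4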